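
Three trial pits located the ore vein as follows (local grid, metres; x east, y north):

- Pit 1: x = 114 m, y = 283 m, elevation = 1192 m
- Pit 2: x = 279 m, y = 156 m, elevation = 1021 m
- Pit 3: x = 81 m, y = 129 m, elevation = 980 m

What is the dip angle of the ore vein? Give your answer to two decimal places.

Two edge vectors: Pit 1→Pit 2 = (165, -127, -171), Pit 1→Pit 3 = (-33, -154, -212).
Normal n = (Pit 1→Pit 2) × (Pit 1→Pit 3) = (590, 40623, -29601).
So ∂z/∂x = −n_x/n_z = 0.01993 and ∂z/∂y = −n_y/n_z = 1.37235.
Gradient magnitude |∇z| = √(a² + b²) = √(0.00040 + 1.88335) = 1.37250.
True dip = arctan(1.37250) = 53.92°, dipping toward S (azimuth ≈ 181°).

53.92°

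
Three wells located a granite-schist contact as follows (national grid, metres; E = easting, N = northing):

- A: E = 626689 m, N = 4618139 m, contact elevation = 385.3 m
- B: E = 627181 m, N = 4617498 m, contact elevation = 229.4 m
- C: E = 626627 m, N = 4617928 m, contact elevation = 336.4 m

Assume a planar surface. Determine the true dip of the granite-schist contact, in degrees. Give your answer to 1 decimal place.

13.2°

Let the plane be z = a·E + b·N + c.
B−A: 492a − 641b = −155.9;  C−A: −62a − 211b = −48.9.
Solving gives a = −0.01080, b = 0.23493.
Gradient magnitude |∇z| = √(a² + b²) = √(0.00012 + 0.05519) = 0.23517.
True dip = arctan(0.23517) = 13.2°, dipping toward S (azimuth ≈ 177°).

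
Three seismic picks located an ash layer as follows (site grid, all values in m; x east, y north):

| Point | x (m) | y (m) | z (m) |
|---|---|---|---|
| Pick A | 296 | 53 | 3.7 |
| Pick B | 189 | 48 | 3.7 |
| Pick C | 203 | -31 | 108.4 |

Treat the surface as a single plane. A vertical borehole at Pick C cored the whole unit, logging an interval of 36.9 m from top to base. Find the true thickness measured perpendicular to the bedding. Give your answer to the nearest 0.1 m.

Two edge vectors: Pick A→Pick B = (-107, -5, 0), Pick A→Pick C = (-93, -84, 104.7).
Normal n = (Pick A→Pick B) × (Pick A→Pick C) = (-523.5, 11202.9, 8523).
So ∂z/∂x = −n_x/n_z = 0.06142 and ∂z/∂y = −n_y/n_z = −1.31443.
|∇z| = √(a²+b²) = 1.31587, so dip δ = arctan(1.31587) = 52.77°.
True thickness = vertical thickness × cos δ = 36.9 × cos 52.77° = 22.3 m.

22.3 m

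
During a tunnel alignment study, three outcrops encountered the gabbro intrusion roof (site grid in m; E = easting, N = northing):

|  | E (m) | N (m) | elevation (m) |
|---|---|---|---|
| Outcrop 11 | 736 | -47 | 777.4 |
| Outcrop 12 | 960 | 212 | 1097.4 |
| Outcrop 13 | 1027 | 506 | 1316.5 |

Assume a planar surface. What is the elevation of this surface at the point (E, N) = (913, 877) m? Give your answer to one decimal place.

1440.2 m

Let the plane be z = a·E + b·N + c.
Outcrop 12−Outcrop 11: 224a + 259b = 320;  Outcrop 13−Outcrop 11: 291a + 553b = 539.1.
Solving gives a = 0.769707, b = 0.569829.
Then c = 777.4 − a·736 − b·-47 = 237.68.
At (913, 877): z = 702.7 + 499.7 + 237.68 = 1440.2 m.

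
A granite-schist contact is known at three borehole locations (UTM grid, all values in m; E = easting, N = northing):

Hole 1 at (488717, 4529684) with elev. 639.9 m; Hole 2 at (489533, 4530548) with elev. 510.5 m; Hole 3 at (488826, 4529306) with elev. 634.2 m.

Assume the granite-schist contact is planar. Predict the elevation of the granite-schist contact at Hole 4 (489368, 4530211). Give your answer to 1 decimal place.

540.5 m

Let the plane be z = a·E + b·N + c.
Hole 2−Hole 1: 816a + 864b = −129.4;  Hole 3−Hole 1: 109a − 378b = −5.7.
Solving gives a = −0.133717811, b = −0.023479475.
Then c = 639.9 − a·488717 − b·4529684 = 172344.67.
At (489368, 4530211): z = −65437.2 − 106367.0 + 172344.67 = 540.5 m.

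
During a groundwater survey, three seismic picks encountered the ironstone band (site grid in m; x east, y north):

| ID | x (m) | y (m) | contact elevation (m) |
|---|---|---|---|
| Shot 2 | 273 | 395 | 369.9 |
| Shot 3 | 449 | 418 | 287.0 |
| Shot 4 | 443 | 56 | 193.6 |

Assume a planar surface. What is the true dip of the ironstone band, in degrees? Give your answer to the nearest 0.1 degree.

29.8°

Two edge vectors: Shot 2→Shot 3 = (176, 23, -82.9), Shot 2→Shot 4 = (170, -339, -176.3).
Normal n = (Shot 2→Shot 3) × (Shot 2→Shot 4) = (-32158, 16935.8, -63574).
So ∂z/∂x = −n_x/n_z = −0.50584 and ∂z/∂y = −n_y/n_z = 0.26640.
Gradient magnitude |∇z| = √(a² + b²) = √(0.25587 + 0.07097) = 0.57170.
True dip = arctan(0.57170) = 29.8°, dipping toward ESE (azimuth ≈ 118°).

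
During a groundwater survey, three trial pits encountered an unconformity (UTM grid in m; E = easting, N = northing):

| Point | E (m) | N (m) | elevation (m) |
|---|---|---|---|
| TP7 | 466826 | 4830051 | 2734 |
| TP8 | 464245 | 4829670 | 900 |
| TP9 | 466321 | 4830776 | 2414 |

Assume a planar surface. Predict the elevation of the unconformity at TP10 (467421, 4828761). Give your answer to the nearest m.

3090 m

Two edge vectors: TP7→TP8 = (-2581, -381, -1834), TP7→TP9 = (-505, 725, -320).
Normal n = (TP7→TP8) × (TP7→TP9) = (1451570, 100250, -2063630).
So ∂z/∂E = −n_x/n_z = 0.70340613 and ∂z/∂N = −n_y/n_z = 0.04857944.
Intercept c from TP7: 2734 − 328368.27 − 234641.20 = −560275.47.
At (467421, 4828761): z = 328786.8 + 234578.5 − 560275.47 = 3089.9 m.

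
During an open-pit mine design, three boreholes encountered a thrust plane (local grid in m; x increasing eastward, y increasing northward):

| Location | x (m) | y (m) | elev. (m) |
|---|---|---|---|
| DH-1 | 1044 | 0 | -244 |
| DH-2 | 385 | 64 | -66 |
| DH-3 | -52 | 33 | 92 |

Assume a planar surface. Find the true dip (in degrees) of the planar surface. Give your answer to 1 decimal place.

Two edge vectors: DH-1→DH-2 = (-659, 64, 178), DH-1→DH-3 = (-1096, 33, 336).
Normal n = (DH-1→DH-2) × (DH-1→DH-3) = (15630, 26336, 48397).
So ∂z/∂x = −n_x/n_z = −0.32295 and ∂z/∂y = −n_y/n_z = −0.54417.
Gradient magnitude |∇z| = √(a² + b²) = √(0.10430 + 0.29612) = 0.63278.
True dip = arctan(0.63278) = 32.3°, dipping toward NNE (azimuth ≈ 031°).

32.3°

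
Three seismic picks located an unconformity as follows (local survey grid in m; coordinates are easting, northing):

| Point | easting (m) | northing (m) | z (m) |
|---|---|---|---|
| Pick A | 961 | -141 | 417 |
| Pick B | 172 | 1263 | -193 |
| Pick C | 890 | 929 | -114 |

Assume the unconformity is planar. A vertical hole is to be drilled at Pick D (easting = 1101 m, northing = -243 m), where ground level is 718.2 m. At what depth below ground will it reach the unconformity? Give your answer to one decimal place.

267.2 m

Let the plane be z = a·easting + b·northing + c.
Pick B−Pick A: −789a + 1404b = −610;  Pick C−Pick A: −71a + 1070b = −531.
Solving gives a = −0.124672, b = −0.504534.
Then c = 417 − a·961 − b·-141 = 465.67.
At (1101, -243): z_contact = −137.26 + 122.60 + 465.67 = 451.01 m.
Depth below ground = 718.2 − 451.01 = 267.2 m.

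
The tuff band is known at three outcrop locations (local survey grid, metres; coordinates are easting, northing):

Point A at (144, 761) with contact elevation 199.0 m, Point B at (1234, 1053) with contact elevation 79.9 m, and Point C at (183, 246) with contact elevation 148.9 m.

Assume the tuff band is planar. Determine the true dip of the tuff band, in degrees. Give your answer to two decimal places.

9.02°

Let the plane be z = a·easting + b·northing + c.
Point B−Point A: 1090a + 292b = −119.1;  Point C−Point A: 39a − 515b = −50.1.
Solving gives a = −0.13264, b = 0.08724.
Gradient magnitude |∇z| = √(a² + b²) = √(0.01759 + 0.00761) = 0.15875.
True dip = arctan(0.15875) = 9.02°, dipping toward ESE (azimuth ≈ 123°).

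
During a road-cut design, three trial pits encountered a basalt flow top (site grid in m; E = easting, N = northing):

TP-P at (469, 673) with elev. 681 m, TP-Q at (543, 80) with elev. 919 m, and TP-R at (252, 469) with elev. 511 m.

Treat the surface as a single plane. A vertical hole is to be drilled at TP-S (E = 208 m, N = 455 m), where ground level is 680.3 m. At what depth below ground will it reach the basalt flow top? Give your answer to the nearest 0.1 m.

Let the plane be z = a·E + b·N + c.
TP-Q−TP-P: 74a − 593b = 238;  TP-R−TP-P: −217a − 204b = −170.
Solving gives a = 1.03884, b = −0.27171.
Then c = 681 − a·469 − b·673 = 376.64.
At (208, 455): z_contact = 216.08 − 123.63 + 376.64 = 469.09 m.
Depth below ground = 680.3 − 469.09 = 211.2 m.

211.2 m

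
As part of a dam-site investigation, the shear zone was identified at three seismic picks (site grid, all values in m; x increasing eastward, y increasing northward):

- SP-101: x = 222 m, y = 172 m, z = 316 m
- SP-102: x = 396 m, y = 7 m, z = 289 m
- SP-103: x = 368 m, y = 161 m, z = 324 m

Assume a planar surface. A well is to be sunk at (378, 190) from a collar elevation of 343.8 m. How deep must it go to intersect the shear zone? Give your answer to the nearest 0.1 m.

Two edge vectors: SP-101→SP-102 = (174, -165, -27), SP-101→SP-103 = (146, -11, 8).
Normal n = (SP-101→SP-102) × (SP-101→SP-103) = (-1617, -5334, 22176).
So ∂z/∂x = −n_x/n_z = 0.07292 and ∂z/∂y = −n_y/n_z = 0.24053.
Intercept c from SP-101: 316 − 16.19 − 41.37 = 258.44.
At (378, 190): z_contact = 27.56 + 45.70 + 258.44 = 331.70 m.
Depth below ground = 343.8 − 331.70 = 12.1 m.

12.1 m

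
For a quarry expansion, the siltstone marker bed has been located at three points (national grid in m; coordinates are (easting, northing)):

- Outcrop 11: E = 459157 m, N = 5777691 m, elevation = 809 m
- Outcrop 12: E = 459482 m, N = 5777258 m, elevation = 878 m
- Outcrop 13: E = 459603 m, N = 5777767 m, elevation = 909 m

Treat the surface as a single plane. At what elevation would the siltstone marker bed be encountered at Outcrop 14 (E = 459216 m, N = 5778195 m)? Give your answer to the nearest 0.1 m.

826.1 m

Two edge vectors: Outcrop 11→Outcrop 12 = (325, -433, 69), Outcrop 11→Outcrop 13 = (446, 76, 100).
Normal n = (Outcrop 11→Outcrop 12) × (Outcrop 11→Outcrop 13) = (-48544, -1726, 217818).
So ∂z/∂E = −n_x/n_z = 0.222864961 and ∂z/∂N = −n_y/n_z = 0.007924047.
Intercept c from Outcrop 11: 809 − 102330.01 − 45782.69 = −147303.70.
At (459216, 5778195): z = 102343.2 + 45786.7 − 147303.70 = 826.1 m.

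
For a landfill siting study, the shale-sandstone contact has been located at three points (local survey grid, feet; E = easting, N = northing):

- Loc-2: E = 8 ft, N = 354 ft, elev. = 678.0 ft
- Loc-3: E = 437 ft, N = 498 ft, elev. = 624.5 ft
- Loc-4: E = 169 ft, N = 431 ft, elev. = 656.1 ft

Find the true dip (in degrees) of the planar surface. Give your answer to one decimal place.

Let the plane be z = a·E + b·N + c.
Loc-3−Loc-2: 429a + 144b = −53.5;  Loc-4−Loc-2: 161a + 77b = −21.9.
Solving gives a = −0.09807, b = −0.07936.
Gradient magnitude |∇z| = √(a² + b²) = √(0.00962 + 0.00630) = 0.12616.
True dip = arctan(0.12616) = 7.2°, dipping toward NE (azimuth ≈ 051°).

7.2°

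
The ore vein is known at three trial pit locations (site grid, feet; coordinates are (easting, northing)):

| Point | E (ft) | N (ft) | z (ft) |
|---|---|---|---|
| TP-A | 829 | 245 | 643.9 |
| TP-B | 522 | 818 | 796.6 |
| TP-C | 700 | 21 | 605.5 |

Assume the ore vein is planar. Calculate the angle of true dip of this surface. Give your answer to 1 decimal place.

Two edge vectors: TP-A→TP-B = (-307, 573, 152.7), TP-A→TP-C = (-129, -224, -38.4).
Normal n = (TP-A→TP-B) × (TP-A→TP-C) = (12201.6, -31487.1, 142685).
So ∂z/∂E = −n_x/n_z = −0.08551 and ∂z/∂N = −n_y/n_z = 0.22068.
Gradient magnitude |∇z| = √(a² + b²) = √(0.00731 + 0.04870) = 0.23667.
True dip = arctan(0.23667) = 13.3°, dipping toward SSE (azimuth ≈ 159°).

13.3°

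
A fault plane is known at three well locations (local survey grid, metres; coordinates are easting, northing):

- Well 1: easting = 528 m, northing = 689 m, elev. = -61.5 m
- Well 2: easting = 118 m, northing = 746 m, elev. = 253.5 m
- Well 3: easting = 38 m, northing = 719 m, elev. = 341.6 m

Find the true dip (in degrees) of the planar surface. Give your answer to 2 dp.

Let the plane be z = a·easting + b·northing + c.
Well 2−Well 1: −410a + 57b = 315;  Well 3−Well 1: −490a + 30b = 403.1.
Solving gives a = −0.86543, b = −0.69872.
Gradient magnitude |∇z| = √(a² + b²) = √(0.74897 + 0.48821) = 1.11229.
True dip = arctan(1.11229) = 48.04°, dipping toward NE (azimuth ≈ 051°).

48.04°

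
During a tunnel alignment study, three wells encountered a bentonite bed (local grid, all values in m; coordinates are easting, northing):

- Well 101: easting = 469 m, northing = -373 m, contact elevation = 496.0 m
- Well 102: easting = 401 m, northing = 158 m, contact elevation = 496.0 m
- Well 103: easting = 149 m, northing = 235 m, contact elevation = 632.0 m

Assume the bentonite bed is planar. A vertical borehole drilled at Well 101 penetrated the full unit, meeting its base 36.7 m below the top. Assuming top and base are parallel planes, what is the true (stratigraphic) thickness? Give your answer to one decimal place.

Let the plane be z = a·easting + b·northing + c.
Well 102−Well 101: −68a + 531b = 0;  Well 103−Well 101: −320a + 608b = 136.
Solving gives a = −0.56166, b = −0.07193.
|∇z| = √(a²+b²) = 0.56625, so dip δ = arctan(0.56625) = 29.52°.
True thickness = vertical thickness × cos δ = 36.7 × cos 29.52° = 31.9 m.

31.9 m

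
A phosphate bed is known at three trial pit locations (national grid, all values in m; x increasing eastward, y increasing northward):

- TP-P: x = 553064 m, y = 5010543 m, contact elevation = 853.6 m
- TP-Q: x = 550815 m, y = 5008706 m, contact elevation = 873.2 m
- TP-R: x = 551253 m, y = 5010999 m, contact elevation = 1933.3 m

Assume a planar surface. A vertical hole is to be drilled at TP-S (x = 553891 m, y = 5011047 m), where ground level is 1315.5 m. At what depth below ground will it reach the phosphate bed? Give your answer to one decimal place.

Let the plane be z = a·x + b·y + c.
TP-Q−TP-P: −2249a − 1837b = 19.6;  TP-R−TP-P: −1811a + 456b = 1079.7.
Solving gives a = −0.457763287, b = 0.549760279.
Then c = 853.6 − a·553064 − b·5010543 = −2500571.52.
At (553891, 5011047): z_contact = −253550.96 + 2754874.60 − 2500571.52 = 752.11 m.
Depth below ground = 1315.5 − 752.11 = 563.4 m.

563.4 m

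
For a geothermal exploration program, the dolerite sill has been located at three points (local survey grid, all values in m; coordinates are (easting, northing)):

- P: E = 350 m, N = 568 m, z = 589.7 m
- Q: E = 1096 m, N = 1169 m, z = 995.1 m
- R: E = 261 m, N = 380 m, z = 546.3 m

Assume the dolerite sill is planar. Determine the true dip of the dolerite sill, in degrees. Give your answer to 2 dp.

30.09°

Two edge vectors: P→Q = (746, 601, 405.4), P→R = (-89, -188, -43.4).
Normal n = (P→Q) × (P→R) = (50131.8, -3704.2, -86759).
So ∂z/∂E = −n_x/n_z = 0.57783 and ∂z/∂N = −n_y/n_z = −0.04270.
Gradient magnitude |∇z| = √(a² + b²) = √(0.33389 + 0.00182) = 0.57940.
True dip = arctan(0.57940) = 30.09°, dipping toward W (azimuth ≈ 274°).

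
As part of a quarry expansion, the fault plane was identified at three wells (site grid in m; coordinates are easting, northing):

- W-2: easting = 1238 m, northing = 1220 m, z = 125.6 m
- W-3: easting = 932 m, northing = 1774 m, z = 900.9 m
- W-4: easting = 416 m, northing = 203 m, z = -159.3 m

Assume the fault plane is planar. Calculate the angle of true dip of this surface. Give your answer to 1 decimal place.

51.4°

Two edge vectors: W-2→W-3 = (-306, 554, 775.3), W-2→W-4 = (-822, -1017, -284.9).
Normal n = (W-2→W-3) × (W-2→W-4) = (630645.5, -724476, 766590).
So ∂z/∂easting = −n_x/n_z = −0.82266 and ∂z/∂northing = −n_y/n_z = 0.94506.
Gradient magnitude |∇z| = √(a² + b²) = √(0.67677 + 0.89314) = 1.25296.
True dip = arctan(1.25296) = 51.4°, dipping toward SE (azimuth ≈ 139°).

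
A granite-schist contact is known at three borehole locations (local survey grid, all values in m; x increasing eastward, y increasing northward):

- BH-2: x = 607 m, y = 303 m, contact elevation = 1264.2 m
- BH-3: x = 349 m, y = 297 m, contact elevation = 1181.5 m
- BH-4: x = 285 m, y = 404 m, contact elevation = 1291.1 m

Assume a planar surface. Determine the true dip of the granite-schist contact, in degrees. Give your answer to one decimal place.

Let the plane be z = a·x + b·y + c.
BH-3−BH-2: −258a − 6b = −82.7;  BH-4−BH-2: −322a + 101b = 26.9.
Solving gives a = 0.29265, b = 1.19934.
Gradient magnitude |∇z| = √(a² + b²) = √(0.08564 + 1.43842) = 1.23453.
True dip = arctan(1.23453) = 51.0°, dipping toward SSW (azimuth ≈ 194°).

51.0°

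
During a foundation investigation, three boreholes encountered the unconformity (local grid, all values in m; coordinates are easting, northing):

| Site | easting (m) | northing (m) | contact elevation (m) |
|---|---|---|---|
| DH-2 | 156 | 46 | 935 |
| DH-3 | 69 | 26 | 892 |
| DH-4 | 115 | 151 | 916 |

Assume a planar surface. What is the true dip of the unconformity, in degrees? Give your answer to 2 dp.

Let the plane be z = a·easting + b·northing + c.
DH-3−DH-2: −87a − 20b = −43;  DH-4−DH-2: −41a + 105b = −19.
Solving gives a = 0.49171, b = 0.01105.
Gradient magnitude |∇z| = √(a² + b²) = √(0.24178 + 0.00012) = 0.49184.
True dip = arctan(0.49184) = 26.19°, dipping toward W (azimuth ≈ 269°).

26.19°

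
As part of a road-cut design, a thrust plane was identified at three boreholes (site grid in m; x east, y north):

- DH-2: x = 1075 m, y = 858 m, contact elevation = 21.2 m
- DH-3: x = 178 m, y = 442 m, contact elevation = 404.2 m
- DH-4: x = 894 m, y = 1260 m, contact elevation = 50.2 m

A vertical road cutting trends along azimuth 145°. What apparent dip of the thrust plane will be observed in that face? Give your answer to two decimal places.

Let the plane be z = a·x + b·y + c.
DH-3−DH-2: −897a − 416b = 383;  DH-4−DH-2: −181a + 402b = 29.
Solving gives a = −0.38090, b = −0.09936.
Unit vector along 145° is (sin 145°, cos 145°) = (0.5736, -0.8192).
Slope in that direction = a·(0.5736) + b·(-0.8192) = −0.13708.
Apparent dip = arctan|0.13708| = 7.81° (true dip is 21.5°, so apparent ≤ true as expected).

7.81°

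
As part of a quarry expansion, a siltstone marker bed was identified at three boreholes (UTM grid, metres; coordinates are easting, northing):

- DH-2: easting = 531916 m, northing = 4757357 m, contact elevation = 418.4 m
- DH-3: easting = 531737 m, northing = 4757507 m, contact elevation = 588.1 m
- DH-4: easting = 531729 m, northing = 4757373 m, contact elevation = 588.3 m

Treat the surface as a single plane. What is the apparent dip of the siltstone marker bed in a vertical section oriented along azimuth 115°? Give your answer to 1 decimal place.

40.1°

Let the plane be z = a·easting + b·northing + c.
DH-3−DH-2: −179a + 150b = 169.7;  DH-4−DH-2: −187a + 16b = 169.9.
Solving gives a = −0.90407, b = 0.05248.
Unit vector along 115° is (sin 115°, cos 115°) = (0.9063, -0.4226).
Slope in that direction = a·(0.9063) + b·(-0.4226) = −0.84154.
Apparent dip = arctan|0.84154| = 40.1° (true dip is 42.2°, so apparent ≤ true as expected).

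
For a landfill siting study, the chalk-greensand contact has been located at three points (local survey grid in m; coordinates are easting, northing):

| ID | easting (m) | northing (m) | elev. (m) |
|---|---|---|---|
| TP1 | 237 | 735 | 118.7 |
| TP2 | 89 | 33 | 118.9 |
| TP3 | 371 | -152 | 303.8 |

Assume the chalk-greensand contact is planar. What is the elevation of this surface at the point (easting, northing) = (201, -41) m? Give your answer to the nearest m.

Let the plane be z = a·easting + b·northing + c.
TP2−TP1: −148a − 702b = 0.2;  TP3−TP1: 134a − 887b = 185.1.
Solving gives a = 0.57584, b = −0.12169.
Then c = 118.7 − a·237 − b·735 = 71.67.
At (201, -41): z = 115.7 + 5.0 + 71.67 = 192.4 m.

192 m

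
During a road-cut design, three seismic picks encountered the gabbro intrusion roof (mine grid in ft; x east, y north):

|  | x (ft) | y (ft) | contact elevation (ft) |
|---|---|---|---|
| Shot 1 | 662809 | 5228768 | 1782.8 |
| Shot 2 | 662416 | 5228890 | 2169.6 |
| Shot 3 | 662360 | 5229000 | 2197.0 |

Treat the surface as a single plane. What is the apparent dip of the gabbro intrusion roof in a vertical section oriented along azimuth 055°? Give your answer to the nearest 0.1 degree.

Let the plane be z = a·x + b·y + c.
Shot 2−Shot 1: −393a + 122b = 386.8;  Shot 3−Shot 1: −449a + 232b = 414.2.
Solving gives a = −1.07713, b = −0.29926.
Unit vector along 055° is (sin 55°, cos 55°) = (0.8192, 0.5736).
Slope in that direction = a·(0.8192) + b·(0.5736) = −1.05398.
Apparent dip = arctan|1.05398| = 46.5° (true dip is 48.2°, so apparent ≤ true as expected).

46.5°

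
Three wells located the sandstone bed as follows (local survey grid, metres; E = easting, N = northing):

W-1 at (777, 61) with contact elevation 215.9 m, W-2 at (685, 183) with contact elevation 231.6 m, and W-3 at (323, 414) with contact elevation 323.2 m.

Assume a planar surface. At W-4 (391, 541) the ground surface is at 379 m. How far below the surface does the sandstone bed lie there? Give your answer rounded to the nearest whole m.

93 m

Two edge vectors: W-1→W-2 = (-92, 122, 15.7), W-1→W-3 = (-454, 353, 107.3).
Normal n = (W-1→W-2) × (W-1→W-3) = (7548.5, 2743.8, 22912).
So ∂z/∂E = −n_x/n_z = −0.32946 and ∂z/∂N = −n_y/n_z = −0.11975.
Intercept c from W-1: 215.9 + 255.99 + 7.30 = 479.19.
At (391, 541): z_contact = −128.8 − 64.8 + 479.19 = 285.6 m.
Depth below ground = 379 − 285.6 = 93 m.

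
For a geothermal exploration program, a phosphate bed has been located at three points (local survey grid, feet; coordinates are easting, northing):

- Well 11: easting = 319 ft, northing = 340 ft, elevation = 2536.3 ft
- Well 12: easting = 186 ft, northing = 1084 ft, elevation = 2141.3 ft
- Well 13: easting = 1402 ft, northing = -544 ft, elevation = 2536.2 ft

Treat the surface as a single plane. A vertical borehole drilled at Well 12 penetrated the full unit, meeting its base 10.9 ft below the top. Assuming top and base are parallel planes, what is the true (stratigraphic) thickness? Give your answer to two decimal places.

8.50 ft

Two edge vectors: Well 11→Well 12 = (-133, 744, -395), Well 11→Well 13 = (1083, -884, -0.1).
Normal n = (Well 11→Well 12) × (Well 11→Well 13) = (-349254.4, -427798.3, -688180).
So ∂z/∂easting = −n_x/n_z = −0.50750 and ∂z/∂northing = −n_y/n_z = −0.62164.
|∇z| = √(a²+b²) = 0.80249, so dip δ = arctan(0.80249) = 38.75°.
True thickness = vertical thickness × cos δ = 10.9 × cos 38.75° = 8.50 ft.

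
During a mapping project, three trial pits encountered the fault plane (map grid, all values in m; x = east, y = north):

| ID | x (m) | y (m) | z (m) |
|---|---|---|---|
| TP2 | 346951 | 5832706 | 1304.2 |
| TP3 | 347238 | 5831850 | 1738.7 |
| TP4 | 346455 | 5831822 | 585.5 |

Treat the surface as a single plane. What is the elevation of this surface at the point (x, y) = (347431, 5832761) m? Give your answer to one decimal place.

Let the plane be z = a·x + b·y + c.
TP3−TP2: 287a − 856b = 434.5;  TP4−TP2: −496a − 884b = −718.7.
Solving gives a = 1.473284347, b = −0.013630131.
Then c = 1304.2 − a·346951 − b·5832706 = −430352.73.
At (347431, 5832761): z = 511864.7 − 79501.3 − 430352.73 = 2010.6 m.

2010.6 m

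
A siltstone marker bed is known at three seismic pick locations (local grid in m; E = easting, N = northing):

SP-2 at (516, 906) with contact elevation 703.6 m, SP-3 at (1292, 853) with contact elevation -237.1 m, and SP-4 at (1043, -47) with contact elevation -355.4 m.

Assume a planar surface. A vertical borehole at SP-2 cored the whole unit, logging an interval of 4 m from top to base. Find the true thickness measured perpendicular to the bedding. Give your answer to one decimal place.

2.5 m

Let the plane be z = a·E + b·N + c.
SP-3−SP-2: 776a − 53b = −940.7;  SP-4−SP-2: 527a − 953b = −1059.
Solving gives a = −1.18095, b = 0.45817.
|∇z| = √(a²+b²) = 1.26671, so dip δ = arctan(1.26671) = 51.71°.
True thickness = vertical thickness × cos δ = 4 × cos 51.71° = 2.5 m.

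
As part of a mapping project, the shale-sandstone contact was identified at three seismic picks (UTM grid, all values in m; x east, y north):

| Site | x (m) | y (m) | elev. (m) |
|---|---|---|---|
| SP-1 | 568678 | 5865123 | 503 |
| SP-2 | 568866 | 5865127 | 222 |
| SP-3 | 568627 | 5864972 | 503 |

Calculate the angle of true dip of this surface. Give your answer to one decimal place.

57.8°

Let the plane be z = a·x + b·y + c.
SP-2−SP-1: 188a + 4b = −281;  SP-3−SP-1: −51a − 151b = 0.
Solving gives a = −1.50550, b = 0.50848.
Gradient magnitude |∇z| = √(a² + b²) = √(2.26653 + 0.25855) = 1.58905.
True dip = arctan(1.58905) = 57.8°, dipping toward ESE (azimuth ≈ 109°).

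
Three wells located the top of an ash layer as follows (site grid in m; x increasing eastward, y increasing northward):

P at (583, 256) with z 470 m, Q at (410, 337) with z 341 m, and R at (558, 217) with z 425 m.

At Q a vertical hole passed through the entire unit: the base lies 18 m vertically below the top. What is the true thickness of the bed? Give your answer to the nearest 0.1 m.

12.0 m

Let the plane be z = a·x + b·y + c.
Q−P: −173a + 81b = −129;  R−P: −25a − 39b = −45.
Solving gives a = 0.98906, b = 0.51984.
|∇z| = √(a²+b²) = 1.11735, so dip δ = arctan(1.11735) = 48.17°.
True thickness = vertical thickness × cos δ = 18 × cos 48.17° = 12.0 m.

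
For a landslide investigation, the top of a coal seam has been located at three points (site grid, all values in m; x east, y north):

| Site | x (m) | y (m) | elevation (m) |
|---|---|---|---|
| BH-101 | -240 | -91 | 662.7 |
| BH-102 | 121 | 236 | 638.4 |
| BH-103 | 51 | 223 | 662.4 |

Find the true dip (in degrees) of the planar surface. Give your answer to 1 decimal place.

29.4°

Let the plane be z = a·x + b·y + c.
BH-102−BH-101: 361a + 327b = −24.3;  BH-103−BH-101: 291a + 314b = −0.3.
Solving gives a = −0.41392, b = 0.38265.
Gradient magnitude |∇z| = √(a² + b²) = √(0.17133 + 0.14642) = 0.56369.
True dip = arctan(0.56369) = 29.4°, dipping toward SE (azimuth ≈ 133°).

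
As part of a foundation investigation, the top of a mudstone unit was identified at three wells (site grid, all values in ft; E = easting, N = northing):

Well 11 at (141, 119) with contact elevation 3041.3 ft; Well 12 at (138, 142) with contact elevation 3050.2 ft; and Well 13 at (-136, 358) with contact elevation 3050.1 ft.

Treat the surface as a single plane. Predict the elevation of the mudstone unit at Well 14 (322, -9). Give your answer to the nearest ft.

Let the plane be z = a·E + b·N + c.
Well 12−Well 11: −3a + 23b = 8.9;  Well 13−Well 11: −277a + 239b = 8.8.
Solving gives a = 0.34041, b = 0.43136.
Then c = 3041.3 − a·141 − b·119 = 2941.97.
At (322, -9): z = 109.6 − 3.9 + 2941.97 = 3047.7 ft.

3048 ft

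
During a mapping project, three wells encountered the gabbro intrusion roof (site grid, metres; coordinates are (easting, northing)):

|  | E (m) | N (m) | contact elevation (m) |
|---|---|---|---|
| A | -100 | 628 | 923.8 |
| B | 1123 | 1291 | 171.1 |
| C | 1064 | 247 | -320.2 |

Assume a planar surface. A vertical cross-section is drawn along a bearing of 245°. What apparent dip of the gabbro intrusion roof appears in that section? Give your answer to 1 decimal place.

Two edge vectors: A→B = (1223, 663, -752.7), A→C = (1164, -381, -1244).
Normal n = (A→B) × (A→C) = (-1111550.7, 645269.2, -1237695).
So ∂z/∂E = −n_x/n_z = −0.89808 and ∂z/∂N = −n_y/n_z = 0.52135.
Unit vector along 245° is (sin 245°, cos 245°) = (-0.9063, -0.4226).
Slope in that direction = a·(-0.9063) + b·(-0.4226) = 0.59361.
Apparent dip = arctan|0.59361| = 30.7° (true dip is 46.1°, so apparent ≤ true as expected).

30.7°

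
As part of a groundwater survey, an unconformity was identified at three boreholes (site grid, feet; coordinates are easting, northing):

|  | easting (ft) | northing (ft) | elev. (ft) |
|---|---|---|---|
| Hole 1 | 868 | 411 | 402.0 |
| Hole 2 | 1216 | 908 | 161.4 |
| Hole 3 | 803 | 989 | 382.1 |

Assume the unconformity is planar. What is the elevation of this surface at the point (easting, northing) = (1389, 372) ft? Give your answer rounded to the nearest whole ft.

117 ft

Let the plane be z = a·easting + b·northing + c.
Hole 2−Hole 1: 348a + 497b = −240.6;  Hole 3−Hole 1: −65a + 578b = −19.9.
Solving gives a = −0.55334, b = −0.09666.
Then c = 402 − a·868 − b·411 = 922.02.
At (1389, 372): z = −768.6 − 36.0 + 922.02 = 117.5 ft.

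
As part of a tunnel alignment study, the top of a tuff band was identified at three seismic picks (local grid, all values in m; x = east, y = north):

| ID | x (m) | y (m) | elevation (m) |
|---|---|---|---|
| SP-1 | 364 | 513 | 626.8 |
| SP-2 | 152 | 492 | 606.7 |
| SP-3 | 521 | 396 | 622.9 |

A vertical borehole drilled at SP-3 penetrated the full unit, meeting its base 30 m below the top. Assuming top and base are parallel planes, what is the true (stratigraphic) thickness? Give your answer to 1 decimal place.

Let the plane be z = a·x + b·y + c.
SP-2−SP-1: −212a − 21b = −20.1;  SP-3−SP-1: 157a − 117b = −3.9.
Solving gives a = 0.08077, b = 0.14172.
|∇z| = √(a²+b²) = 0.16312, so dip δ = arctan(0.16312) = 9.26°.
True thickness = vertical thickness × cos δ = 30 × cos 9.26° = 29.6 m.

29.6 m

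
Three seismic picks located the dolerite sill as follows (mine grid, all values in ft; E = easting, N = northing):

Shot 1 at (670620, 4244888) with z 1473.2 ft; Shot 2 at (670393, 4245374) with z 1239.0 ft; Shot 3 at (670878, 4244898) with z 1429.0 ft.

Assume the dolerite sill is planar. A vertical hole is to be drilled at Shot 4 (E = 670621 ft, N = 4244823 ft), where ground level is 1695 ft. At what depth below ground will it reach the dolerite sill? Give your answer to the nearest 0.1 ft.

Let the plane be z = a·E + b·N + c.
Shot 2−Shot 1: −227a + 486b = −234.2;  Shot 3−Shot 1: 258a + 10b = −44.2.
Solving gives a = −0.149925582, b = −0.551919974.
Then c = 1473.2 − a·670620 − b·4244888 = 2444854.77.
At (670621, 4244823): z_contact = −100543.24 − 2342802.60 + 2444854.77 = 1508.92 ft.
Depth below ground = 1695 − 1508.92 = 186.1 ft.

186.1 ft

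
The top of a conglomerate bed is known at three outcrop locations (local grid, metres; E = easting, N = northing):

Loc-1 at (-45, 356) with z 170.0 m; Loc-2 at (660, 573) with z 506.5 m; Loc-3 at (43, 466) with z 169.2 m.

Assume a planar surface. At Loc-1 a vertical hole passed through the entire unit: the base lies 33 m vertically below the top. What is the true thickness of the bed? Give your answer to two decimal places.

25.53 m

Two edge vectors: Loc-1→Loc-2 = (705, 217, 336.5), Loc-1→Loc-3 = (88, 110, -0.8).
Normal n = (Loc-1→Loc-2) × (Loc-1→Loc-3) = (-37188.6, 30176, 58454).
So ∂z/∂E = −n_x/n_z = 0.63620 and ∂z/∂N = −n_y/n_z = −0.51623.
|∇z| = √(a²+b²) = 0.81930, so dip δ = arctan(0.81930) = 39.33°.
True thickness = vertical thickness × cos δ = 33 × cos 39.33° = 25.53 m.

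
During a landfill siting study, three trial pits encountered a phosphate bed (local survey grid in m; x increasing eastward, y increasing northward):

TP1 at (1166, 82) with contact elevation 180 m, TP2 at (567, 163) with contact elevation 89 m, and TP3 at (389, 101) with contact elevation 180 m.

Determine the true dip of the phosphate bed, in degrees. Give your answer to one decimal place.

Two edge vectors: TP1→TP2 = (-599, 81, -91), TP1→TP3 = (-777, 19, 0).
Normal n = (TP1→TP2) × (TP1→TP3) = (1729, 70707, 51556).
So ∂z/∂x = −n_x/n_z = −0.03354 and ∂z/∂y = −n_y/n_z = −1.37146.
Gradient magnitude |∇z| = √(a² + b²) = √(0.00112 + 1.88090) = 1.37187.
True dip = arctan(1.37187) = 53.9°, dipping toward N (azimuth ≈ 001°).

53.9°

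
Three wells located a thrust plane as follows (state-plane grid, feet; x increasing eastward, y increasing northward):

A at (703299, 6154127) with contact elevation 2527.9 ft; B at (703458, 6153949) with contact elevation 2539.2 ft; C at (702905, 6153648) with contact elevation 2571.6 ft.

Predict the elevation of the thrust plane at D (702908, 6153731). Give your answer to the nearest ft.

Let the plane be z = a·x + b·y + c.
B−A: 159a − 178b = 11.3;  C−A: −394a − 479b = 43.7.
Solving gives a = −0.01617234, b = −0.07792922.
Then c = 2527.9 − a·703299 − b·6154127 = 493488.23.
At (702908, 6153731): z = −11367.7 − 479555.5 + 493488.23 = 2565.1 ft.

2565 ft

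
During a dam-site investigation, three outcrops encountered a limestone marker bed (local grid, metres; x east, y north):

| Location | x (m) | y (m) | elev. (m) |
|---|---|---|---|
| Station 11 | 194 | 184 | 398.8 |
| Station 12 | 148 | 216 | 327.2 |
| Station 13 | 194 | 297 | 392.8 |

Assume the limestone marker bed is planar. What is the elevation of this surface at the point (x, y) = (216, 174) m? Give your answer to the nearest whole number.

433 m

Two edge vectors: Station 11→Station 12 = (-46, 32, -71.6), Station 11→Station 13 = (0, 113, -6).
Normal n = (Station 11→Station 12) × (Station 11→Station 13) = (7898.8, -276, -5198).
So ∂z/∂x = −n_x/n_z = 1.51958 and ∂z/∂y = −n_y/n_z = −0.05310.
Intercept c from Station 11: 398.8 − 294.80 + 9.77 = 113.77.
At (216, 174): z = 328.2 − 9.2 + 113.77 = 432.8 m.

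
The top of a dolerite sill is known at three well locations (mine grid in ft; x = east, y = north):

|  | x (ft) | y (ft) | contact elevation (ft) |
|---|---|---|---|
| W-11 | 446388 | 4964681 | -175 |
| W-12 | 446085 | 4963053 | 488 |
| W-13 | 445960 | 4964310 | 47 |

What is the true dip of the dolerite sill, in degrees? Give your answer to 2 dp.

Let the plane be z = a·x + b·y + c.
W-12−W-11: −303a − 1628b = 663;  W-13−W-11: −428a − 371b = 222.
Solving gives a = −0.19755, b = −0.37048.
Gradient magnitude |∇z| = √(a² + b²) = √(0.03903 + 0.13726) = 0.41986.
True dip = arctan(0.41986) = 22.78°, dipping toward NNE (azimuth ≈ 028°).

22.78°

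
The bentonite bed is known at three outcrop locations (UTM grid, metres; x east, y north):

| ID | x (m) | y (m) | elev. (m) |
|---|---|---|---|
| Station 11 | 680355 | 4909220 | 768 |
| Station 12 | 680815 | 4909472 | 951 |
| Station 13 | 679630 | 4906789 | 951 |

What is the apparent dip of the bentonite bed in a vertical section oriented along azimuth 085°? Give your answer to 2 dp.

26.68°

Two edge vectors: Station 11→Station 12 = (460, 252, 183), Station 11→Station 13 = (-725, -2431, 183).
Normal n = (Station 11→Station 12) × (Station 11→Station 13) = (490989, -216855, -935560).
So ∂z/∂x = −n_x/n_z = 0.52481 and ∂z/∂y = −n_y/n_z = −0.23179.
Unit vector along 085° is (sin 85°, cos 85°) = (0.9962, 0.0872).
Slope in that direction = a·(0.9962) + b·(0.0872) = 0.50261.
Apparent dip = arctan|0.50261| = 26.68° (true dip is 29.8°, so apparent ≤ true as expected).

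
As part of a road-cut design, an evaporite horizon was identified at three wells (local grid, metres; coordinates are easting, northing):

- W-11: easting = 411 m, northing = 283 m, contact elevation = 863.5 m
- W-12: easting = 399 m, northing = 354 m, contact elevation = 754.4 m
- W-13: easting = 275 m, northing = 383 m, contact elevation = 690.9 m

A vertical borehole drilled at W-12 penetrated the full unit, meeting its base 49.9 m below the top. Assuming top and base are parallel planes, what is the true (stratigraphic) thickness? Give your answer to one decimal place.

27.4 m

Two edge vectors: W-11→W-12 = (-12, 71, -109.1), W-11→W-13 = (-136, 100, -172.6).
Normal n = (W-11→W-12) × (W-11→W-13) = (-1344.6, 12766.4, 8456).
So ∂z/∂easting = −n_x/n_z = 0.15901 and ∂z/∂northing = −n_y/n_z = −1.50974.
|∇z| = √(a²+b²) = 1.51810, so dip δ = arctan(1.51810) = 56.63°.
True thickness = vertical thickness × cos δ = 49.9 × cos 56.63° = 27.4 m.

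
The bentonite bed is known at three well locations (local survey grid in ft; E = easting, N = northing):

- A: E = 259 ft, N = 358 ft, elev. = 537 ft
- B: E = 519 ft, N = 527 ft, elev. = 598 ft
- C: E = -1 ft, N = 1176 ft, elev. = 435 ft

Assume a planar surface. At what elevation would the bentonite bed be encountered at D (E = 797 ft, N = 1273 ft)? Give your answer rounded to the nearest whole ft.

640 ft

Let the plane be z = a·E + b·N + c.
B−A: 260a + 169b = 61;  C−A: −260a + 818b = −102.
Solving gives a = 0.26162, b = −0.04154.
Then c = 537 − a·259 − b·358 = 484.11.
At (797, 1273): z = 208.5 − 52.9 + 484.11 = 639.7 ft.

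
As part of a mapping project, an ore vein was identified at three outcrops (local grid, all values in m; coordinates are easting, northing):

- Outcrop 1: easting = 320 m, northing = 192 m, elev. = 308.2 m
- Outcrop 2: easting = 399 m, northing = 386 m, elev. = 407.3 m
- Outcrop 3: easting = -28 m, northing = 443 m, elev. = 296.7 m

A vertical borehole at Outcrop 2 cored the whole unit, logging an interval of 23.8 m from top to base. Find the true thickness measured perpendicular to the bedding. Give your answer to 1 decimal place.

21.3 m

Let the plane be z = a·easting + b·northing + c.
Outcrop 2−Outcrop 1: 79a + 194b = 99.1;  Outcrop 3−Outcrop 1: −348a + 251b = −11.5.
Solving gives a = 0.31034, b = 0.38445.
|∇z| = √(a²+b²) = 0.49408, so dip δ = arctan(0.49408) = 26.29°.
True thickness = vertical thickness × cos δ = 23.8 × cos 26.29° = 21.3 m.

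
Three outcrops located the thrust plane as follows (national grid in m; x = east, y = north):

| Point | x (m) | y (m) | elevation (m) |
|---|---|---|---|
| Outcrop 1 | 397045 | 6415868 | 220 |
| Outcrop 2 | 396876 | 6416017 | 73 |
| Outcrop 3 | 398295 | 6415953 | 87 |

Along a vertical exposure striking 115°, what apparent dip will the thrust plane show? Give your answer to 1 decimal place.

Two edge vectors: Outcrop 1→Outcrop 2 = (-169, 149, -147), Outcrop 1→Outcrop 3 = (1250, 85, -133).
Normal n = (Outcrop 1→Outcrop 2) × (Outcrop 1→Outcrop 3) = (-7322, -206227, -200615).
So ∂z/∂x = −n_x/n_z = −0.03650 and ∂z/∂y = −n_y/n_z = −1.02797.
Unit vector along 115° is (sin 115°, cos 115°) = (0.9063, -0.4226).
Slope in that direction = a·(0.9063) + b·(-0.4226) = 0.40136.
Apparent dip = arctan|0.40136| = 21.9° (true dip is 45.8°, so apparent ≤ true as expected).

21.9°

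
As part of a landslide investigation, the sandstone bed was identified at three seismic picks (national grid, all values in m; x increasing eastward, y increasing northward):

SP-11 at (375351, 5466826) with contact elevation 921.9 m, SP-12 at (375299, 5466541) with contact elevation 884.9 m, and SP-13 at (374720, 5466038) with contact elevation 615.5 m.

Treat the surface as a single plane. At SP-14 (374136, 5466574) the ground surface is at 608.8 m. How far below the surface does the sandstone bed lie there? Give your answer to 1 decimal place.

209.3 m

Two edge vectors: SP-11→SP-12 = (-52, -285, -37), SP-11→SP-13 = (-631, -788, -306.4).
Normal n = (SP-11→SP-12) × (SP-11→SP-13) = (58168, 7414.2, -138859).
So ∂z/∂x = −n_x/n_z = 0.418899747 and ∂z/∂y = −n_y/n_z = 0.053393730.
Intercept c from SP-11: 921.9 − 157234.44 − 291894.23 = −448206.77.
At (374136, 5466574): z_contact = 156725.48 + 291880.78 − 448206.77 = 399.48 m.
Depth below ground = 608.8 − 399.48 = 209.3 m.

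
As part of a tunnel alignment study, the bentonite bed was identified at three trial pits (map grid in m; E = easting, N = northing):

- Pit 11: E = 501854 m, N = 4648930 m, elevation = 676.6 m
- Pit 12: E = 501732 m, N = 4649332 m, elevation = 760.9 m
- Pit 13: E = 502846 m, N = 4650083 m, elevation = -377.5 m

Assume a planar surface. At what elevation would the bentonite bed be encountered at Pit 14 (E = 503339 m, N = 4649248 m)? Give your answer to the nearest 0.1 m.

-784.0 m

Two edge vectors: Pit 11→Pit 12 = (-122, 402, 84.3), Pit 11→Pit 13 = (992, 1153, -1054.1).
Normal n = (Pit 11→Pit 12) × (Pit 11→Pit 13) = (-520946.1, -44974.6, -539450).
So ∂z/∂E = −n_x/n_z = −0.965698582 and ∂z/∂N = −n_y/n_z = −0.083371211.
Intercept c from Pit 11: 676.6 + 484639.70 + 387586.93 = 872903.22.
At (503339, 4649248): z = −486073.8 − 387613.4 + 872903.22 = -784.0 m.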